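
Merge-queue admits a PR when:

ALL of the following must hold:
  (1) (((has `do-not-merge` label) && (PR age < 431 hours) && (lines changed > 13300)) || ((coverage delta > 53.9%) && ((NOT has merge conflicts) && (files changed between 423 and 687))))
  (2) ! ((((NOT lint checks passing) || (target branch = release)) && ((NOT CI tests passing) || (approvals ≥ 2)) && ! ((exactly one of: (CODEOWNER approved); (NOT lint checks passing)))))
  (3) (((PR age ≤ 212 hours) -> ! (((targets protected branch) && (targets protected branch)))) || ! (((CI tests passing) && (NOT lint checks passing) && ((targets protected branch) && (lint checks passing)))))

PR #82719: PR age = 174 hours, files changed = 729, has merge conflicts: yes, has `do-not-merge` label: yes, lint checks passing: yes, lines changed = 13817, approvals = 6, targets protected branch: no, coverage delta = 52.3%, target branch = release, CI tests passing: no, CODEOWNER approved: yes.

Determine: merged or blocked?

Merged

Atomic conditions:
  has `do-not-merge` label: yes → true
  PR age < 431 hours: 174 < 431 is true
  lines changed > 13300: 13817 > 13300 is true
  coverage delta > 53.9%: 52.3 > 53.9 is false
  NOT has merge conflicts: yes → false
  files changed between 423 and 687: 729 in [423, 687] is false
  NOT lint checks passing: yes → false
  target branch = release: release == release is true
  NOT CI tests passing: no → true
  approvals ≥ 2: 6 ≥ 2 is true
  CODEOWNER approved: yes → true
  PR age ≤ 212 hours: 174 ≤ 212 is true
  targets protected branch: no → false
  CI tests passing: no → false
  lint checks passing: yes → true
Combine:
[1.1] true AND true AND true = true
[1.2.2] false AND false = false
[1.2] false AND false = false
[1] true OR false = true
[2.1.1] false OR true = true
[2.1.2] true OR true = true
[2.1.3.1] exactly-one(true, false) = true
[2.1.3] NOT true = false
[2.1] true AND true AND false = false
[2] NOT false = true
[3.1.2.1] false AND false = false
[3.1.2] NOT false = true
[3.1] true → true = true
[3.2.1.3] false AND true = false
[3.2.1] false AND false AND false = false
[3.2] NOT false = true
[3] true OR true = true
[root] true AND true AND true = true
Overall: true → merged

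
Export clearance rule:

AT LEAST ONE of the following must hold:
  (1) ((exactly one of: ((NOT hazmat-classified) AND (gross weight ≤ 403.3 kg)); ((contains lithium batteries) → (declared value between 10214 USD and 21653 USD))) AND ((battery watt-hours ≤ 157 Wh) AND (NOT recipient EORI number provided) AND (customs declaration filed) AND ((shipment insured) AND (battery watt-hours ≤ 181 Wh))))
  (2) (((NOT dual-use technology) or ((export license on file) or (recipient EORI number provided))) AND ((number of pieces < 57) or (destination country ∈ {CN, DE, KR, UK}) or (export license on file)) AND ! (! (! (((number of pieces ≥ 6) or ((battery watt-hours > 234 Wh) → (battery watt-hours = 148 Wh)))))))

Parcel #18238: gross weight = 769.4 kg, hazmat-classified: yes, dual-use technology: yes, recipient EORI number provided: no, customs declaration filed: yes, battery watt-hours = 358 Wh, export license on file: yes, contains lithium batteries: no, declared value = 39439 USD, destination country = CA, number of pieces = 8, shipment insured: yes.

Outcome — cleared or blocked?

Atomic conditions:
  NOT hazmat-classified: yes → false
  gross weight ≤ 403.3 kg: 769.4 ≤ 403.3 is false
  contains lithium batteries: no → false
  declared value between 10214 USD and 21653 USD: 39439 in [10214, 21653] is false
  battery watt-hours ≤ 157 Wh: 358 ≤ 157 is false
  NOT recipient EORI number provided: no → true
  customs declaration filed: yes → true
  shipment insured: yes → true
  battery watt-hours ≤ 181 Wh: 358 ≤ 181 is false
  NOT dual-use technology: yes → false
  export license on file: yes → true
  recipient EORI number provided: no → false
  number of pieces < 57: 8 < 57 is true
  destination country ∈ {CN, DE, KR, UK}: CA is not in the set → false
  number of pieces ≥ 6: 8 ≥ 6 is true
  battery watt-hours > 234 Wh: 358 > 234 is true
  battery watt-hours = 148 Wh: 358 == 148 is false
Combine:
[1.1.1] false AND false = false
[1.1.2] false → false (antecedent false ⇒ implication holds) = true
[1.1] exactly-one(false, true) = true
[1.2.4] true AND false = false
[1.2] false AND true AND true AND false = false
[1] true AND false = false
[2.1.2] true OR false = true
[2.1] false OR true = true
[2.2] true OR false OR true = true
[2.3.1.1.1.2] true → false = false
[2.3.1.1.1] true OR false = true
[2.3.1.1] NOT true = false
[2.3.1] NOT false = true
[2.3] NOT true = false
[2] true AND true AND false = false
[root] false OR false = false
Overall: false → blocked

Blocked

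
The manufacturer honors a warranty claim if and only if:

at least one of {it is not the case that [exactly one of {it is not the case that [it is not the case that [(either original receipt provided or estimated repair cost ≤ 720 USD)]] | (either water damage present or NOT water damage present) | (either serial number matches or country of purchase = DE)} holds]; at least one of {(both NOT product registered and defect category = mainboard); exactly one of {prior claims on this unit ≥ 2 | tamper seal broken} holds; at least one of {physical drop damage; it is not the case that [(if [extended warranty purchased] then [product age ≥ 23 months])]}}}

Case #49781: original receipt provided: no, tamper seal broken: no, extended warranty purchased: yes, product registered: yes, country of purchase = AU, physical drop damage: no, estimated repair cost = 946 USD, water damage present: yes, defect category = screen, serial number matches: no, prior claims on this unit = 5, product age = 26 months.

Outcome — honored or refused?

Honored

Atomic conditions:
  original receipt provided: no → false
  estimated repair cost ≤ 720 USD: 946 ≤ 720 is false
  water damage present: yes → true
  NOT water damage present: yes → false
  serial number matches: no → false
  country of purchase = DE: AU == DE is false
  NOT product registered: yes → false
  defect category = mainboard: screen == mainboard is false
  prior claims on this unit ≥ 2: 5 ≥ 2 is true
  tamper seal broken: no → false
  physical drop damage: no → false
  extended warranty purchased: yes → true
  product age ≥ 23 months: 26 ≥ 23 is true
Combine:
[1.1.1.1.1] false OR false = false
[1.1.1.1] NOT false = true
[1.1.1] NOT true = false
[1.1.2] true OR false = true
[1.1.3] false OR false = false
[1.1] exactly-one(false, true, false) = true
[1] NOT true = false
[2.1] false AND false = false
[2.2] exactly-one(true, false) = true
[2.3.2.1] true → true = true
[2.3.2] NOT true = false
[2.3] false OR false = false
[2] false OR true OR false = true
[root] false OR true = true
Overall: true → honored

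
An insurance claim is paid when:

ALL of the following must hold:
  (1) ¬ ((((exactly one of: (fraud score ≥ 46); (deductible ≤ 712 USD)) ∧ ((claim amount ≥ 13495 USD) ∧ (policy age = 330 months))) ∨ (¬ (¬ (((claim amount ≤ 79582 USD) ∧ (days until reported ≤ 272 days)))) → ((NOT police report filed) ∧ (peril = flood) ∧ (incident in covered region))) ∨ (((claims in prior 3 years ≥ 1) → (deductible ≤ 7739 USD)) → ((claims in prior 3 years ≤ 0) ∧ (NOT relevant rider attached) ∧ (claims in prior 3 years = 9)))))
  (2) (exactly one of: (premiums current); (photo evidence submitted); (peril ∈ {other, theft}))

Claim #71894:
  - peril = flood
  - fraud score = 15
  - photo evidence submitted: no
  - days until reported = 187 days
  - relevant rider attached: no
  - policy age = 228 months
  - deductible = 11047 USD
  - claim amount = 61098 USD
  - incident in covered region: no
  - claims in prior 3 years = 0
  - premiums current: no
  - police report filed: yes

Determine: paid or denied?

Atomic conditions:
  fraud score ≥ 46: 15 ≥ 46 is false
  deductible ≤ 712 USD: 11047 ≤ 712 is false
  claim amount ≥ 13495 USD: 61098 ≥ 13495 is true
  policy age = 330 months: 228 == 330 is false
  claim amount ≤ 79582 USD: 61098 ≤ 79582 is true
  days until reported ≤ 272 days: 187 ≤ 272 is true
  NOT police report filed: yes → false
  peril = flood: flood == flood is true
  incident in covered region: no → false
  claims in prior 3 years ≥ 1: 0 ≥ 1 is false
  deductible ≤ 7739 USD: 11047 ≤ 7739 is false
  claims in prior 3 years ≤ 0: 0 ≤ 0 is true
  NOT relevant rider attached: no → true
  claims in prior 3 years = 9: 0 == 9 is false
  premiums current: no → false
  photo evidence submitted: no → false
  peril ∈ {other, theft}: flood is not in the set → false
Combine:
[1.1.1.1] exactly-one(false, false) = false
[1.1.1.2] true AND false = false
[1.1.1] false AND false = false
[1.1.2.1.1.1] true AND true = true
[1.1.2.1.1] NOT true = false
[1.1.2.1] NOT false = true
[1.1.2.2] false AND true AND false = false
[1.1.2] true → false = false
[1.1.3.1] false → false (antecedent false ⇒ implication holds) = true
[1.1.3.2] true AND true AND false = false
[1.1.3] true → false = false
[1.1] false OR false OR false = false
[1] NOT false = true
[2] exactly-one(false, false, false) = false
[root] true AND false = false
Overall: false → denied

Denied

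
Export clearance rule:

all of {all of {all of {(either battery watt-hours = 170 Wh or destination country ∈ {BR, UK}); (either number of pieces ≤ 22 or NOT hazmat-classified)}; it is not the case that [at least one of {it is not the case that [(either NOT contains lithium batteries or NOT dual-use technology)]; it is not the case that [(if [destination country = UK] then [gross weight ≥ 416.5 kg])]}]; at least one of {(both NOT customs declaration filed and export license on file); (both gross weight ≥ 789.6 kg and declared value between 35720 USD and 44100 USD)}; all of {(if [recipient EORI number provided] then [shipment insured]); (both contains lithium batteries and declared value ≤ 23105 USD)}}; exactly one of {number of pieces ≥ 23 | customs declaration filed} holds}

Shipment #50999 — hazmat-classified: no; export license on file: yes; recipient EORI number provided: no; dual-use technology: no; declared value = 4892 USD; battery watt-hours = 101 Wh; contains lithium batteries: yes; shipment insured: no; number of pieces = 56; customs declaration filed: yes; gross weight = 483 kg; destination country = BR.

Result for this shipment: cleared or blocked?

Blocked

Atomic conditions:
  battery watt-hours = 170 Wh: 101 == 170 is false
  destination country ∈ {BR, UK}: BR is in the set → true
  number of pieces ≤ 22: 56 ≤ 22 is false
  NOT hazmat-classified: no → true
  NOT contains lithium batteries: yes → false
  NOT dual-use technology: no → true
  destination country = UK: BR == UK is false
  gross weight ≥ 416.5 kg: 483 ≥ 416.5 is true
  NOT customs declaration filed: yes → false
  export license on file: yes → true
  gross weight ≥ 789.6 kg: 483 ≥ 789.6 is false
  declared value between 35720 USD and 44100 USD: 4892 in [35720, 44100] is false
  recipient EORI number provided: no → false
  shipment insured: no → false
  contains lithium batteries: yes → true
  declared value ≤ 23105 USD: 4892 ≤ 23105 is true
  number of pieces ≥ 23: 56 ≥ 23 is true
  customs declaration filed: yes → true
Combine:
[1.1.1] false OR true = true
[1.1.2] false OR true = true
[1.1] true AND true = true
[1.2.1.1.1] false OR true = true
[1.2.1.1] NOT true = false
[1.2.1.2.1] false → true (antecedent false ⇒ implication holds) = true
[1.2.1.2] NOT true = false
[1.2.1] false OR false = false
[1.2] NOT false = true
[1.3.1] false AND true = false
[1.3.2] false AND false = false
[1.3] false OR false = false
[1.4.1] false → false (antecedent false ⇒ implication holds) = true
[1.4.2] true AND true = true
[1.4] true AND true = true
[1] true AND true AND false AND true = false
[2] exactly-one(true, true) = false
[root] false AND false = false
Overall: false → blocked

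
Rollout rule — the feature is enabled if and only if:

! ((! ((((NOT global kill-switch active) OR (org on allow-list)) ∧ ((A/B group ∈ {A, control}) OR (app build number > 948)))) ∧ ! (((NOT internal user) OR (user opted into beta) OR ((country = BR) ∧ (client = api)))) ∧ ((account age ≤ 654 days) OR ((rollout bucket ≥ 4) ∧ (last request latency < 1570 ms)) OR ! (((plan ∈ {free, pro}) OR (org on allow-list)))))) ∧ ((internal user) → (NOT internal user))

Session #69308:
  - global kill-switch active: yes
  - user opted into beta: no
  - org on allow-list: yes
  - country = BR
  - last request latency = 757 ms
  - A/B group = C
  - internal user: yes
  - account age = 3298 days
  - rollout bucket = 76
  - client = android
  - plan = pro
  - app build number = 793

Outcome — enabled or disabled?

Atomic conditions:
  NOT global kill-switch active: yes → false
  org on allow-list: yes → true
  A/B group ∈ {A, control}: C is not in the set → false
  app build number > 948: 793 > 948 is false
  NOT internal user: yes → false
  user opted into beta: no → false
  country = BR: BR == BR is true
  client = api: android == api is false
  account age ≤ 654 days: 3298 ≤ 654 is false
  rollout bucket ≥ 4: 76 ≥ 4 is true
  last request latency < 1570 ms: 757 < 1570 is true
  plan ∈ {free, pro}: pro is in the set → true
  internal user: yes → true
Combine:
[1.1.1.1.1] false OR true = true
[1.1.1.1.2] false OR false = false
[1.1.1.1] true AND false = false
[1.1.1] NOT false = true
[1.1.2.1.3] true AND false = false
[1.1.2.1] false OR false OR false = false
[1.1.2] NOT false = true
[1.1.3.2] true AND true = true
[1.1.3.3.1] true OR true = true
[1.1.3.3] NOT true = false
[1.1.3] false OR true OR false = true
[1.1] true AND true AND true = true
[1] NOT true = false
[2] true → false = false
[root] false AND false = false
Overall: false → disabled

Disabled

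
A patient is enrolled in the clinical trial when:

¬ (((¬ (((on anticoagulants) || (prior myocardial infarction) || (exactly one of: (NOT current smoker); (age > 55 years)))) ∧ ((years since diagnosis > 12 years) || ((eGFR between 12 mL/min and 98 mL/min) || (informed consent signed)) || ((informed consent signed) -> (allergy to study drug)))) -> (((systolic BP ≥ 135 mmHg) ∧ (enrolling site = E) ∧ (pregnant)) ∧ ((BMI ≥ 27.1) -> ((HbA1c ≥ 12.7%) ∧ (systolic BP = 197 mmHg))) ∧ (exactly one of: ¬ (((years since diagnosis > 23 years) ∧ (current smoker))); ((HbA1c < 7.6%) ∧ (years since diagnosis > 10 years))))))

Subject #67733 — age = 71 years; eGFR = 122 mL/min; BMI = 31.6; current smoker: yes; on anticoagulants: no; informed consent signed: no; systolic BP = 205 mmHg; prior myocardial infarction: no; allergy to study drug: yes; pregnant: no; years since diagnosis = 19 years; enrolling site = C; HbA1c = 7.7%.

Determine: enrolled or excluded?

Excluded

Atomic conditions:
  on anticoagulants: no → false
  prior myocardial infarction: no → false
  NOT current smoker: yes → false
  age > 55 years: 71 > 55 is true
  years since diagnosis > 12 years: 19 > 12 is true
  eGFR between 12 mL/min and 98 mL/min: 122 in [12, 98] is false
  informed consent signed: no → false
  allergy to study drug: yes → true
  systolic BP ≥ 135 mmHg: 205 ≥ 135 is true
  enrolling site = E: C == E is false
  pregnant: no → false
  BMI ≥ 27.1: 31.6 ≥ 27.1 is true
  HbA1c ≥ 12.7%: 7.7 ≥ 12.7 is false
  systolic BP = 197 mmHg: 205 == 197 is false
  years since diagnosis > 23 years: 19 > 23 is false
  current smoker: yes → true
  HbA1c < 7.6%: 7.7 < 7.6 is false
  years since diagnosis > 10 years: 19 > 10 is true
Combine:
[1.1.1.1.3] exactly-one(false, true) = true
[1.1.1.1] false OR false OR true = true
[1.1.1] NOT true = false
[1.1.2.2] false OR false = false
[1.1.2.3] false → true (antecedent false ⇒ implication holds) = true
[1.1.2] true OR false OR true = true
[1.1] false AND true = false
[1.2.1] true AND false AND false = false
[1.2.2.2] false AND false = false
[1.2.2] true → false = false
[1.2.3.1.1] false AND true = false
[1.2.3.1] NOT false = true
[1.2.3.2] false AND true = false
[1.2.3] exactly-one(true, false) = true
[1.2] false AND false AND true = false
[1] false → false (antecedent false ⇒ implication holds) = true
[root] NOT true = false
Overall: false → excluded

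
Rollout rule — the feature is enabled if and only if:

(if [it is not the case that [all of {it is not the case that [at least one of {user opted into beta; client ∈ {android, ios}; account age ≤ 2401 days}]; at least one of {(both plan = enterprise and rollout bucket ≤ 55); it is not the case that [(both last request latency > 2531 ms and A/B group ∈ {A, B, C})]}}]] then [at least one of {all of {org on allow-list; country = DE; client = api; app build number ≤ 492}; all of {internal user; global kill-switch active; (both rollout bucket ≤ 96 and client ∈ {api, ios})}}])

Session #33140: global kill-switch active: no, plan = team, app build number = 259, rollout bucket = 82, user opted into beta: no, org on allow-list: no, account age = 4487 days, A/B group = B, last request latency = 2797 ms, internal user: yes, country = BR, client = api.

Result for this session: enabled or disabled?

Disabled

Atomic conditions:
  user opted into beta: no → false
  client ∈ {android, ios}: api is not in the set → false
  account age ≤ 2401 days: 4487 ≤ 2401 is false
  plan = enterprise: team == enterprise is false
  rollout bucket ≤ 55: 82 ≤ 55 is false
  last request latency > 2531 ms: 2797 > 2531 is true
  A/B group ∈ {A, B, C}: B is in the set → true
  org on allow-list: no → false
  country = DE: BR == DE is false
  client = api: api == api is true
  app build number ≤ 492: 259 ≤ 492 is true
  internal user: yes → true
  global kill-switch active: no → false
  rollout bucket ≤ 96: 82 ≤ 96 is true
  client ∈ {api, ios}: api is in the set → true
Combine:
[1.1.1.1] false OR false OR false = false
[1.1.1] NOT false = true
[1.1.2.1] false AND false = false
[1.1.2.2.1] true AND true = true
[1.1.2.2] NOT true = false
[1.1.2] false OR false = false
[1.1] true AND false = false
[1] NOT false = true
[2.1] false AND false AND true AND true = false
[2.2.3] true AND true = true
[2.2] true AND false AND true = false
[2] false OR false = false
[root] true → false = false
Overall: false → disabled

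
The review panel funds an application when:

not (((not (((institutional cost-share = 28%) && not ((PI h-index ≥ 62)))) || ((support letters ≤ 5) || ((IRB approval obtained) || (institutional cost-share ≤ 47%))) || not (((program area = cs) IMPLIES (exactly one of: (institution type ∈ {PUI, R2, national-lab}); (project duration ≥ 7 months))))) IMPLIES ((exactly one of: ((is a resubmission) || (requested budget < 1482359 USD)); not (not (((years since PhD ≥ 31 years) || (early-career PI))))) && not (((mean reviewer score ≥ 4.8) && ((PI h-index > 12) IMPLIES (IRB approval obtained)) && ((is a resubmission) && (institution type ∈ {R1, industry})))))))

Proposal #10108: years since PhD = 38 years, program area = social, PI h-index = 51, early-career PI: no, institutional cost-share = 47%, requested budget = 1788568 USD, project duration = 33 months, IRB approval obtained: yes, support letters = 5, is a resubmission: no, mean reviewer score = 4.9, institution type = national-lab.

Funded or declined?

Atomic conditions:
  institutional cost-share = 28%: 47 == 28 is false
  PI h-index ≥ 62: 51 ≥ 62 is false
  support letters ≤ 5: 5 ≤ 5 is true
  IRB approval obtained: yes → true
  institutional cost-share ≤ 47%: 47 ≤ 47 is true
  program area = cs: social == cs is false
  institution type ∈ {PUI, R2, national-lab}: national-lab is in the set → true
  project duration ≥ 7 months: 33 ≥ 7 is true
  is a resubmission: no → false
  requested budget < 1482359 USD: 1788568 < 1482359 is false
  years since PhD ≥ 31 years: 38 ≥ 31 is true
  early-career PI: no → false
  mean reviewer score ≥ 4.8: 4.9 ≥ 4.8 is true
  PI h-index > 12: 51 > 12 is true
  institution type ∈ {R1, industry}: national-lab is not in the set → false
Combine:
[1.1.1.1.2] NOT false = true
[1.1.1.1] false AND true = false
[1.1.1] NOT false = true
[1.1.2.2] true OR true = true
[1.1.2] true OR true = true
[1.1.3.1.2] exactly-one(true, true) = false
[1.1.3.1] false → false (antecedent false ⇒ implication holds) = true
[1.1.3] NOT true = false
[1.1] true OR true OR false = true
[1.2.1.1] false OR false = false
[1.2.1.2.1.1] true OR false = true
[1.2.1.2.1] NOT true = false
[1.2.1.2] NOT false = true
[1.2.1] exactly-one(false, true) = true
[1.2.2.1.2] true → true = true
[1.2.2.1.3] false AND false = false
[1.2.2.1] true AND true AND false = false
[1.2.2] NOT false = true
[1.2] true AND true = true
[1] true → true = true
[root] NOT true = false
Overall: false → declined

Declined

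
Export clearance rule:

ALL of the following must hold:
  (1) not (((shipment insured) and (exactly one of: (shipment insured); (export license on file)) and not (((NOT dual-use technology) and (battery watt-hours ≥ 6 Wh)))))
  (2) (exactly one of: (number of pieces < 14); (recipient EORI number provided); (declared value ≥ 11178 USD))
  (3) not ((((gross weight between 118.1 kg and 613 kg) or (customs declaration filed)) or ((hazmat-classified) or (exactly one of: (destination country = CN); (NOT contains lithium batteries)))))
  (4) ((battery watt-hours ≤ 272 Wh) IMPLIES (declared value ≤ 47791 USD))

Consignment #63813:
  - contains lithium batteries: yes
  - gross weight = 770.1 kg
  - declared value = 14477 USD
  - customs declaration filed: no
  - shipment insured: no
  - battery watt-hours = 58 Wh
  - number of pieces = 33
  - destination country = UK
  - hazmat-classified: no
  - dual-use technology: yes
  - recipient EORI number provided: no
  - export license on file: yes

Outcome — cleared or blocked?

Atomic conditions:
  shipment insured: no → false
  export license on file: yes → true
  NOT dual-use technology: yes → false
  battery watt-hours ≥ 6 Wh: 58 ≥ 6 is true
  number of pieces < 14: 33 < 14 is false
  recipient EORI number provided: no → false
  declared value ≥ 11178 USD: 14477 ≥ 11178 is true
  gross weight between 118.1 kg and 613 kg: 770.1 in [118.1, 613] is false
  customs declaration filed: no → false
  hazmat-classified: no → false
  destination country = CN: UK == CN is false
  NOT contains lithium batteries: yes → false
  battery watt-hours ≤ 272 Wh: 58 ≤ 272 is true
  declared value ≤ 47791 USD: 14477 ≤ 47791 is true
Combine:
[1.1.2] exactly-one(false, true) = true
[1.1.3.1] false AND true = false
[1.1.3] NOT false = true
[1.1] false AND true AND true = false
[1] NOT false = true
[2] exactly-one(false, false, true) = true
[3.1.1] false OR false = false
[3.1.2.2] exactly-one(false, false) = false
[3.1.2] false OR false = false
[3.1] false OR false = false
[3] NOT false = true
[4] true → true = true
[root] true AND true AND true AND true = true
Overall: true → cleared

Cleared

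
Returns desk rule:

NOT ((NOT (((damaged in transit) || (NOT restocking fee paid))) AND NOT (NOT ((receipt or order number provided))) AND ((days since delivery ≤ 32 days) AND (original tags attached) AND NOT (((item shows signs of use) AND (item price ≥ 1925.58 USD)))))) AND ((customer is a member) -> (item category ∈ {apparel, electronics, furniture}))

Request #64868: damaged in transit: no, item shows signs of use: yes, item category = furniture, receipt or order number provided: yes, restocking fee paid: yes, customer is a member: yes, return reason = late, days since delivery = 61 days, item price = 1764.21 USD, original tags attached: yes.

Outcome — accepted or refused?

Accepted

Atomic conditions:
  damaged in transit: no → false
  NOT restocking fee paid: yes → false
  receipt or order number provided: yes → true
  days since delivery ≤ 32 days: 61 ≤ 32 is false
  original tags attached: yes → true
  item shows signs of use: yes → true
  item price ≥ 1925.58 USD: 1764.21 ≥ 1925.58 is false
  customer is a member: yes → true
  item category ∈ {apparel, electronics, furniture}: furniture is in the set → true
Combine:
[1.1.1.1] false OR false = false
[1.1.1] NOT false = true
[1.1.2.1] NOT true = false
[1.1.2] NOT false = true
[1.1.3.3.1] true AND false = false
[1.1.3.3] NOT false = true
[1.1.3] false AND true AND true = false
[1.1] true AND true AND false = false
[1] NOT false = true
[2] true → true = true
[root] true AND true = true
Overall: true → accepted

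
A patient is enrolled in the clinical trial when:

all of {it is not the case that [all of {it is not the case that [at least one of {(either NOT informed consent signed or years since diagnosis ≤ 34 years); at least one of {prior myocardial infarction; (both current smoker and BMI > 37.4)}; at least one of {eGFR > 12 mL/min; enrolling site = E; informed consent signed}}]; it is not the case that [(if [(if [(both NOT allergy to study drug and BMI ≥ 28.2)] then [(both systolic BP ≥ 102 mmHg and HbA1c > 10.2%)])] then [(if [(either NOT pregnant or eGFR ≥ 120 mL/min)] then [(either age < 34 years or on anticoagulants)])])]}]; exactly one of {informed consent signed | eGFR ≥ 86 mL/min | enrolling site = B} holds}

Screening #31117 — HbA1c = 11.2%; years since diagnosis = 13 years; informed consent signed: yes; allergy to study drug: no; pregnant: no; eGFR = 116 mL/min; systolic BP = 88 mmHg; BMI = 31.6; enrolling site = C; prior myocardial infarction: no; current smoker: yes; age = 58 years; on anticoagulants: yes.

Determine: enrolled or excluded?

Excluded

Atomic conditions:
  NOT informed consent signed: yes → false
  years since diagnosis ≤ 34 years: 13 ≤ 34 is true
  prior myocardial infarction: no → false
  current smoker: yes → true
  BMI > 37.4: 31.6 > 37.4 is false
  eGFR > 12 mL/min: 116 > 12 is true
  enrolling site = E: C == E is false
  informed consent signed: yes → true
  NOT allergy to study drug: no → true
  BMI ≥ 28.2: 31.6 ≥ 28.2 is true
  systolic BP ≥ 102 mmHg: 88 ≥ 102 is false
  HbA1c > 10.2%: 11.2 > 10.2 is true
  NOT pregnant: no → true
  eGFR ≥ 120 mL/min: 116 ≥ 120 is false
  age < 34 years: 58 < 34 is false
  on anticoagulants: yes → true
  eGFR ≥ 86 mL/min: 116 ≥ 86 is true
  enrolling site = B: C == B is false
Combine:
[1.1.1.1.1] false OR true = true
[1.1.1.1.2.2] true AND false = false
[1.1.1.1.2] false OR false = false
[1.1.1.1.3] true OR false OR true = true
[1.1.1.1] true OR false OR true = true
[1.1.1] NOT true = false
[1.1.2.1.1.1] true AND true = true
[1.1.2.1.1.2] false AND true = false
[1.1.2.1.1] true → false = false
[1.1.2.1.2.1] true OR false = true
[1.1.2.1.2.2] false OR true = true
[1.1.2.1.2] true → true = true
[1.1.2.1] false → true (antecedent false ⇒ implication holds) = true
[1.1.2] NOT true = false
[1.1] false AND false = false
[1] NOT false = true
[2] exactly-one(true, true, false) = false
[root] true AND false = false
Overall: false → excluded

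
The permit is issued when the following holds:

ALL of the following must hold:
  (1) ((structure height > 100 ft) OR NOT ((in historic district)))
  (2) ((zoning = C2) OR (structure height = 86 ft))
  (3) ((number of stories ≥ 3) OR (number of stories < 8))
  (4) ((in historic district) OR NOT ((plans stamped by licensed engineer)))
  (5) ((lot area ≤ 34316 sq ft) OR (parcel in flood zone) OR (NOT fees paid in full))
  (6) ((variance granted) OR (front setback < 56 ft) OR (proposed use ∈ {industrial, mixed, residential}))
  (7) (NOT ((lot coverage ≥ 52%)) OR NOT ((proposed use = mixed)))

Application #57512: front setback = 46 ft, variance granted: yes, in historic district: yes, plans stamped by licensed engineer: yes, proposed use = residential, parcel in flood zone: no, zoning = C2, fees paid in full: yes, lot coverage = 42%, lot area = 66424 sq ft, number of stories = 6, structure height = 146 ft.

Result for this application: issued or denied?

Atomic conditions:
  structure height > 100 ft: 146 > 100 is true
  in historic district: yes → true
  zoning = C2: C2 == C2 is true
  structure height = 86 ft: 146 == 86 is false
  number of stories ≥ 3: 6 ≥ 3 is true
  number of stories < 8: 6 < 8 is true
  plans stamped by licensed engineer: yes → true
  lot area ≤ 34316 sq ft: 66424 ≤ 34316 is false
  parcel in flood zone: no → false
  NOT fees paid in full: yes → false
  variance granted: yes → true
  front setback < 56 ft: 46 < 56 is true
  proposed use ∈ {industrial, mixed, residential}: residential is in the set → true
  lot coverage ≥ 52%: 42 ≥ 52 is false
  proposed use = mixed: residential == mixed is false
Combine:
[1.2] NOT true = false
[1] true OR false = true
[2] true OR false = true
[3] true OR true = true
[4.2] NOT true = false
[4] true OR false = true
[5] false OR false OR false = false
[6] true OR true OR true = true
[7.1] NOT false = true
[7.2] NOT false = true
[7] true OR true = true
[root] true AND true AND true AND true AND false AND true AND true = false
Overall: false → denied

Denied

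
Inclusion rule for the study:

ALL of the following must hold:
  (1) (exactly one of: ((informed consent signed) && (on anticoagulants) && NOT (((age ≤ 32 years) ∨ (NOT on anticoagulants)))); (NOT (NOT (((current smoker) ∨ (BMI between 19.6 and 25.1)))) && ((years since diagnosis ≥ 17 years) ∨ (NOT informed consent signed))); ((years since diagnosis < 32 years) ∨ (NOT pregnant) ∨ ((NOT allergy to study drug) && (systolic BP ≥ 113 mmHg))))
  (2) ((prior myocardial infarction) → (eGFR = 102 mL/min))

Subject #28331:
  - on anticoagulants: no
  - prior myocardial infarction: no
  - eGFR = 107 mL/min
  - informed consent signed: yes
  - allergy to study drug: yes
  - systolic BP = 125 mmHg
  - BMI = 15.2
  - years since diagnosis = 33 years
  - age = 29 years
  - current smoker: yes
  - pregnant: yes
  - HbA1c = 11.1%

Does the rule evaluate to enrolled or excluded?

Atomic conditions:
  informed consent signed: yes → true
  on anticoagulants: no → false
  age ≤ 32 years: 29 ≤ 32 is true
  NOT on anticoagulants: no → true
  current smoker: yes → true
  BMI between 19.6 and 25.1: 15.2 in [19.6, 25.1] is false
  years since diagnosis ≥ 17 years: 33 ≥ 17 is true
  NOT informed consent signed: yes → false
  years since diagnosis < 32 years: 33 < 32 is false
  NOT pregnant: yes → false
  NOT allergy to study drug: yes → false
  systolic BP ≥ 113 mmHg: 125 ≥ 113 is true
  prior myocardial infarction: no → false
  eGFR = 102 mL/min: 107 == 102 is false
Combine:
[1.1.3.1] true OR true = true
[1.1.3] NOT true = false
[1.1] true AND false AND false = false
[1.2.1.1.1] true OR false = true
[1.2.1.1] NOT true = false
[1.2.1] NOT false = true
[1.2.2] true OR false = true
[1.2] true AND true = true
[1.3.3] false AND true = false
[1.3] false OR false OR false = false
[1] exactly-one(false, true, false) = true
[2] false → false (antecedent false ⇒ implication holds) = true
[root] true AND true = true
Overall: true → enrolled

Enrolled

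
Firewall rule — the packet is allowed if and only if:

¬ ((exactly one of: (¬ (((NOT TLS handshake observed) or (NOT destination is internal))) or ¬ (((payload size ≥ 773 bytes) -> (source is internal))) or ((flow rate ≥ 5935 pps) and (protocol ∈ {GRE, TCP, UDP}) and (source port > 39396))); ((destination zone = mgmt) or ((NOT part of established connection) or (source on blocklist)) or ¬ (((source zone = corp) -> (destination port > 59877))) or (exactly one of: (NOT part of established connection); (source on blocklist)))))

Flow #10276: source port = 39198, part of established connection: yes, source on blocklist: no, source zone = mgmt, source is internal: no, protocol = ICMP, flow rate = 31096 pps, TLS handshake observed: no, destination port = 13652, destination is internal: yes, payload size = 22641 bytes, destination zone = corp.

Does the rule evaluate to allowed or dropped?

Atomic conditions:
  NOT TLS handshake observed: no → true
  NOT destination is internal: yes → false
  payload size ≥ 773 bytes: 22641 ≥ 773 is true
  source is internal: no → false
  flow rate ≥ 5935 pps: 31096 ≥ 5935 is true
  protocol ∈ {GRE, TCP, UDP}: ICMP is not in the set → false
  source port > 39396: 39198 > 39396 is false
  destination zone = mgmt: corp == mgmt is false
  NOT part of established connection: yes → false
  source on blocklist: no → false
  source zone = corp: mgmt == corp is false
  destination port > 59877: 13652 > 59877 is false
Combine:
[1.1.1.1] true OR false = true
[1.1.1] NOT true = false
[1.1.2.1] true → false = false
[1.1.2] NOT false = true
[1.1.3] true AND false AND false = false
[1.1] false OR true OR false = true
[1.2.2] false OR false = false
[1.2.3.1] false → false (antecedent false ⇒ implication holds) = true
[1.2.3] NOT true = false
[1.2.4] exactly-one(false, false) = false
[1.2] false OR false OR false OR false = false
[1] exactly-one(true, false) = true
[root] NOT true = false
Overall: false → dropped

Dropped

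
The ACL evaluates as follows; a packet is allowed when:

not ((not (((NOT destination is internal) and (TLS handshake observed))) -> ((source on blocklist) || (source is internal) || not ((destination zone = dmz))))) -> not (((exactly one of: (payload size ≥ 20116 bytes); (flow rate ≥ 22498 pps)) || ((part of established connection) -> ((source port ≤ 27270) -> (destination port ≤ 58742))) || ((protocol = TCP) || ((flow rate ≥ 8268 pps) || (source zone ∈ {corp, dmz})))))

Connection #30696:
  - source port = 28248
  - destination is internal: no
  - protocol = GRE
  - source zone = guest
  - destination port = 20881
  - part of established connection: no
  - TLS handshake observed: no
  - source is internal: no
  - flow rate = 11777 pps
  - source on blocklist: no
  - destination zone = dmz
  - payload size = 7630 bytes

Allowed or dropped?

Dropped

Atomic conditions:
  NOT destination is internal: no → true
  TLS handshake observed: no → false
  source on blocklist: no → false
  source is internal: no → false
  destination zone = dmz: dmz == dmz is true
  payload size ≥ 20116 bytes: 7630 ≥ 20116 is false
  flow rate ≥ 22498 pps: 11777 ≥ 22498 is false
  part of established connection: no → false
  source port ≤ 27270: 28248 ≤ 27270 is false
  destination port ≤ 58742: 20881 ≤ 58742 is true
  protocol = TCP: GRE == TCP is false
  flow rate ≥ 8268 pps: 11777 ≥ 8268 is true
  source zone ∈ {corp, dmz}: guest is not in the set → false
Combine:
[1.1.1.1] true AND false = false
[1.1.1] NOT false = true
[1.1.2.3] NOT true = false
[1.1.2] false OR false OR false = false
[1.1] true → false = false
[1] NOT false = true
[2.1.1] exactly-one(false, false) = false
[2.1.2.2] false → true (antecedent false ⇒ implication holds) = true
[2.1.2] false → true (antecedent false ⇒ implication holds) = true
[2.1.3.2] true OR false = true
[2.1.3] false OR true = true
[2.1] false OR true OR true = true
[2] NOT true = false
[root] true → false = false
Overall: false → dropped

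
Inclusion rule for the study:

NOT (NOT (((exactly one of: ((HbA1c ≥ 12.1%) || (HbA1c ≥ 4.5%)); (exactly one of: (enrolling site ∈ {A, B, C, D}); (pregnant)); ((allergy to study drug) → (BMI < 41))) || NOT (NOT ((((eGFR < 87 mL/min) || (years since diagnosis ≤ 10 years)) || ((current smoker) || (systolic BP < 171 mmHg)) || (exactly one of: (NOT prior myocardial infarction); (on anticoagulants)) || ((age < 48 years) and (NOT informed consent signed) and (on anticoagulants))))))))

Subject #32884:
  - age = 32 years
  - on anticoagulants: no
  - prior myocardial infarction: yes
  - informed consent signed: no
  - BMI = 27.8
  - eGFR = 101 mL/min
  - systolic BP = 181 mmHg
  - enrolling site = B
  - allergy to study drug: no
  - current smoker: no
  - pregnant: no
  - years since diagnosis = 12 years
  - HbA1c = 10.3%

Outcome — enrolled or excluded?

Excluded

Atomic conditions:
  HbA1c ≥ 12.1%: 10.3 ≥ 12.1 is false
  HbA1c ≥ 4.5%: 10.3 ≥ 4.5 is true
  enrolling site ∈ {A, B, C, D}: B is in the set → true
  pregnant: no → false
  allergy to study drug: no → false
  BMI < 41: 27.8 < 41 is true
  eGFR < 87 mL/min: 101 < 87 is false
  years since diagnosis ≤ 10 years: 12 ≤ 10 is false
  current smoker: no → false
  systolic BP < 171 mmHg: 181 < 171 is false
  NOT prior myocardial infarction: yes → false
  on anticoagulants: no → false
  age < 48 years: 32 < 48 is true
  NOT informed consent signed: no → true
Combine:
[1.1.1.1] false OR true = true
[1.1.1.2] exactly-one(true, false) = true
[1.1.1.3] false → true (antecedent false ⇒ implication holds) = true
[1.1.1] exactly-one(true, true, true) = false
[1.1.2.1.1.1] false OR false = false
[1.1.2.1.1.2] false OR false = false
[1.1.2.1.1.3] exactly-one(false, false) = false
[1.1.2.1.1.4] true AND true AND false = false
[1.1.2.1.1] false OR false OR false OR false = false
[1.1.2.1] NOT false = true
[1.1.2] NOT true = false
[1.1] false OR false = false
[1] NOT false = true
[root] NOT true = false
Overall: false → excluded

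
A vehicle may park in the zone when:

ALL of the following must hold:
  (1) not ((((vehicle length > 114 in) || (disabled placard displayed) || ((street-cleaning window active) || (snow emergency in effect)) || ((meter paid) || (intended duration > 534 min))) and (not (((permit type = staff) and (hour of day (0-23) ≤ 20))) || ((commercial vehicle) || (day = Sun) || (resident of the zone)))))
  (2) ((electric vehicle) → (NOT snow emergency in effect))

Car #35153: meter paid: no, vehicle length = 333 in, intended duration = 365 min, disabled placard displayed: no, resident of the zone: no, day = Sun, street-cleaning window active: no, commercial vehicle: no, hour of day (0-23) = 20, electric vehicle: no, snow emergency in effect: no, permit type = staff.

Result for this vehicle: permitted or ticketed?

Ticketed

Atomic conditions:
  vehicle length > 114 in: 333 > 114 is true
  disabled placard displayed: no → false
  street-cleaning window active: no → false
  snow emergency in effect: no → false
  meter paid: no → false
  intended duration > 534 min: 365 > 534 is false
  permit type = staff: staff == staff is true
  hour of day (0-23) ≤ 20: 20 ≤ 20 is true
  commercial vehicle: no → false
  day = Sun: Sun == Sun is true
  resident of the zone: no → false
  electric vehicle: no → false
  NOT snow emergency in effect: no → true
Combine:
[1.1.1.3] false OR false = false
[1.1.1.4] false OR false = false
[1.1.1] true OR false OR false OR false = true
[1.1.2.1.1] true AND true = true
[1.1.2.1] NOT true = false
[1.1.2.2] false OR true OR false = true
[1.1.2] false OR true = true
[1.1] true AND true = true
[1] NOT true = false
[2] false → true (antecedent false ⇒ implication holds) = true
[root] false AND true = false
Overall: false → ticketed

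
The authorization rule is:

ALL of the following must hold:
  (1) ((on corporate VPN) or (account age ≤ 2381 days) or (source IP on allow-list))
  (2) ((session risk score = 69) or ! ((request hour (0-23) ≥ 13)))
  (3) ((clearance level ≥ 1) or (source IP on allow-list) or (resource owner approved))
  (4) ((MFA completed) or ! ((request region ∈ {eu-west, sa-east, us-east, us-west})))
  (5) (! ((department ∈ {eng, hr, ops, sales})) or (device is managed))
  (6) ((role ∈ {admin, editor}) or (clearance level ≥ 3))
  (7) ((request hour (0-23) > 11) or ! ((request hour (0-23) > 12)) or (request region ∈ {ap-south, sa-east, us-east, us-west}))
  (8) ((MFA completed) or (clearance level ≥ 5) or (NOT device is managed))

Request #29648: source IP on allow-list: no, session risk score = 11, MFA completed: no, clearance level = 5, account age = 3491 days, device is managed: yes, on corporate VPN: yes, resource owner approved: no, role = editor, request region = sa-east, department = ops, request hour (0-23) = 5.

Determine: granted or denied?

Denied

Atomic conditions:
  on corporate VPN: yes → true
  account age ≤ 2381 days: 3491 ≤ 2381 is false
  source IP on allow-list: no → false
  session risk score = 69: 11 == 69 is false
  request hour (0-23) ≥ 13: 5 ≥ 13 is false
  clearance level ≥ 1: 5 ≥ 1 is true
  resource owner approved: no → false
  MFA completed: no → false
  request region ∈ {eu-west, sa-east, us-east, us-west}: sa-east is in the set → true
  department ∈ {eng, hr, ops, sales}: ops is in the set → true
  device is managed: yes → true
  role ∈ {admin, editor}: editor is in the set → true
  clearance level ≥ 3: 5 ≥ 3 is true
  request hour (0-23) > 11: 5 > 11 is false
  request hour (0-23) > 12: 5 > 12 is false
  request region ∈ {ap-south, sa-east, us-east, us-west}: sa-east is in the set → true
  clearance level ≥ 5: 5 ≥ 5 is true
  NOT device is managed: yes → false
Combine:
[1] true OR false OR false = true
[2.2] NOT false = true
[2] false OR true = true
[3] true OR false OR false = true
[4.2] NOT true = false
[4] false OR false = false
[5.1] NOT true = false
[5] false OR true = true
[6] true OR true = true
[7.2] NOT false = true
[7] false OR true OR true = true
[8] false OR true OR false = true
[root] true AND true AND true AND false AND true AND true AND true AND true = false
Overall: false → denied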